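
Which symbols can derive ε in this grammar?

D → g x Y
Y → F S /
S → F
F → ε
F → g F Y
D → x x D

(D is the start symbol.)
{ 'F', 'S' }

A non-terminal is nullable if it can derive ε (the empty string): either it has an ε-production, or it has a production whose right-hand side consists entirely of nullable non-terminals.

ε-productions: F → ε
So F is immediately nullable.
S → F: every symbol on the right is nullable, so S is nullable too.
No further non-terminal can be added: every production for the remaining non-terminals contains a terminal or a non-nullable non-terminal.
Nullable = { 'F', 'S' }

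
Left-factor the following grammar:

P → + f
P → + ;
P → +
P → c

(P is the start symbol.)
P → + P'
P' → f
P' → ;
P' → ε
P → c

Left-factoring transforms A → αβ₁ | αβ₂ into A → αA' and A' → β₁ | β₂
(α is the longest common prefix among the alternatives). Repeat until
no nonterminal has two alternatives with a common prefix.

Round 1: P has alternatives sharing prefix '+'. Introduce P': P → + P'
  Add: P' → f
  Add: P' → ;
  Add: P' → ε

No remaining common prefixes — done.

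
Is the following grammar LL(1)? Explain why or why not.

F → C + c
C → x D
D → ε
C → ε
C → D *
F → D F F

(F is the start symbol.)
Relevant sets:
  FIRST(C) = { '*', 'x', ε }
  FIRST(D) = { ε }
  FIRST(F) = { '*', '+', 'x' }
  FOLLOW(C) = { '+' }

For F:
  PREDICT(F → C '+' c) = { '*', '+', 'x' }
  PREDICT(F → D F F) = { '*', '+', 'x' }
For C:
  PREDICT(C → x D) = { 'x' }
  PREDICT(C → ε) = { '+' }
  PREDICT(C → D '*') = { '*' }
D has a single production, so nothing to check there.

Conflict found: Predict set conflict for F: { '*', '+', 'x' }
The grammar is NOT LL(1).

Answer: No. Predict set conflict for F: { '*', '+', 'x' }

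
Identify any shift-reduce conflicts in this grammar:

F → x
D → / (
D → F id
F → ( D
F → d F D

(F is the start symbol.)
No shift-reduce conflicts

A shift-reduce conflict occurs when an LR(0) state has both:
  - a complete (reduce) item [A → α .] (dot at the end), and
  - a shift item [B → β . c γ] (dot before a terminal).

Augment with F' → F and build the canonical LR(0) collection (I0 = CLOSURE({[F' → . F]}), then GOTO on every symbol after a dot until no new states appear). It has 12 states:
  I0: { [F → . ( D], [F → . d F D], [F → . x], [F' → . F] }  — shift
  I1: { [D → . / (], [D → . F id], [F → ( . D], [F → . ( D], [F → . d F D], [F → . x] }  — shift
  I2: { [F' → F .] }  — accept
  I3: { [F → . ( D], [F → . d F D], [F → . x], [F → d . F D] }  — shift
  I4: { [F → x .] }  — reduce
  I5: { [D → . / (], [D → . F id], [F → . ( D], [F → . d F D], [F → . x], [F → d F . D] }  — shift
  I6: { [D → / . (] }  — shift
  I7: { [F → d F D .] }  — reduce
  I8: { [D → F . id] }  — shift
  I9: { [D → F id .] }  — reduce
  I10: { [D → / ( .] }  — reduce
  I11: { [F → ( D .] }  — reduce

No state contains both a complete item and a shift item.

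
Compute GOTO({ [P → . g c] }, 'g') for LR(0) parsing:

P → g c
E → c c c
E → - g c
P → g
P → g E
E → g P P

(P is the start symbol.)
GOTO(I, 'g') = CLOSURE({ [A → αX.β] : [A → α.Xβ] ∈ I, X = 'g' })

Items with dot before 'g', with the dot advanced:
  [P → . g c] → [P → g . c]
Closure adds nothing (no advanced item has the dot before a non-terminal).

GOTO = { [P → g . c] }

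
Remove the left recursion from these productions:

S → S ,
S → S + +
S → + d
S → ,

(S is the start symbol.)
S is directly left-recursive. The standard transformation for
  A → A α₁ | ... | A α_m | β₁ | ... | β_n
is
  A  → β₁ A' | ... | β_n A'
  A' → α₁ A' | ... | α_m A' | ε

S → + d becomes S → + d S'
S → , becomes S → , S'
S → S , becomes S' → , S'
S → S + + becomes S' → + + S'
Add S' → ε

Resulting grammar:
S → + d S'
S → , S'
S' → , S'
S' → + + S'
S' → ε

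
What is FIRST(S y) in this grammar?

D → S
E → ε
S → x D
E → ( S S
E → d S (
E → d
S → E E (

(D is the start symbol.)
{ '(', 'd', 'x' }

FIRST sets of the non-terminals involved (from the grammar, by fixed-point iteration):
  FIRST(S) = { '(', 'd', 'x' }

To compute FIRST(S y), process the symbols left to right:
Symbol S is a non-terminal. Add FIRST(S) \ {ε} = { '(', 'd', 'x' }
S is not nullable (ε ∉ FIRST(S)), so stop here.
FIRST(S y) = { '(', 'd', 'x' }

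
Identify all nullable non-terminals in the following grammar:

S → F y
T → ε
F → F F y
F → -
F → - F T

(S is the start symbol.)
ε-productions: T → ε
So T is immediately nullable.
No further non-terminal can be added: every production for the remaining non-terminals contains a terminal or a non-nullable non-terminal.
Nullable = { 'T' }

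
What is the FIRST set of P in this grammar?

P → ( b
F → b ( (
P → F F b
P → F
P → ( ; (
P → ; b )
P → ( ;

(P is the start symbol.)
{ '(', ';', 'b' }

To compute FIRST(P), examine every production with P on the left-hand side, reading each right-hand side left to right until a non-nullable symbol is reached.

FIRST sets of the other non-terminals involved (by the same procedure, iterated to a fixed point):
  FIRST(F) = { 'b' }

From P → ( b:
  - '(' is a terminal: add '(' and stop
From P → F F b:
  - F is a non-terminal: add FIRST(F) \ {ε} = { 'b' }
    F is not nullable, so stop
From P → F:
  - F is a non-terminal: add FIRST(F) \ {ε} = { 'b' }
    F is not nullable, so stop
From P → ( ; (:
  - '(' is a terminal: add '(' and stop
From P → ; b ):
  - ';' is a terminal: add ';' and stop
From P → ( ;:
  - '(' is a terminal: add '(' and stop

Collecting: FIRST(P) = { '(', ';', 'b' }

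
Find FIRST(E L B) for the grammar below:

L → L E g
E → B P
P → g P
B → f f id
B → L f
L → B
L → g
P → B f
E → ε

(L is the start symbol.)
FIRST sets of the non-terminals involved (from the grammar, by fixed-point iteration):
  FIRST(E) = { 'f', 'g', ε }
  FIRST(L) = { 'f', 'g' }

To compute FIRST(E L B), process the symbols left to right:
Symbol E is a non-terminal. Add FIRST(E) \ {ε} = { 'f', 'g' }
E is nullable (ε ∈ FIRST(E)), continue to the next symbol.
Symbol L is a non-terminal. Add FIRST(L) \ {ε} = { 'f', 'g' }
L is not nullable (ε ∉ FIRST(L)), so stop here.
FIRST(E L B) = { 'f', 'g' }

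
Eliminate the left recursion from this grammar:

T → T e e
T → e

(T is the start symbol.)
T → e T'
T' → e e T'
T' → ε

T is directly left-recursive. The standard transformation for
  A → A α₁ | ... | A α_m | β₁ | ... | β_n
is
  A  → β₁ A' | ... | β_n A'
  A' → α₁ A' | ... | α_m A' | ε

T → e becomes T → e T'
T → T e e becomes T' → e e T'
Add T' → ε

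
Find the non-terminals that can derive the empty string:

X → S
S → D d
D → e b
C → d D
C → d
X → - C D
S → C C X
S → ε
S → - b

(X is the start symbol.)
{ 'S', 'X' }

ε-productions: S → ε
So S is immediately nullable.
X → S: every symbol on the right is nullable, so X is nullable too.
No further non-terminal can be added: every production for the remaining non-terminals contains a terminal or a non-nullable non-terminal.
Nullable = { 'S', 'X' }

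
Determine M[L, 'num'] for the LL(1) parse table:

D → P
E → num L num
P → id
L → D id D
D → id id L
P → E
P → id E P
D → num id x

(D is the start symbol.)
To find M[L, 'num'], we find productions for L where 'num' is in the predict set (PREDICT(N → α) = (FIRST(α) \ {ε}) ∪ (FOLLOW(N) if α ⇒* ε)).

Relevant sets:
  FIRST(D) = { 'id', 'num' }

L → D id D: PREDICT = { 'id', 'num' }
  'num' is in predict set, so this production goes in M[L, 'num']

M[L, 'num'] = L → D id D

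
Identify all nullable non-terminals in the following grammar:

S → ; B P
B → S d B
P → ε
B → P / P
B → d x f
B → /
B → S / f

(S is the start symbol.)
{ 'P' }

A non-terminal is nullable if it can derive ε (the empty string): either it has an ε-production, or it has a production whose right-hand side consists entirely of nullable non-terminals.

ε-productions: P → ε
So P is immediately nullable.
No further non-terminal can be added: every production for the remaining non-terminals contains a terminal or a non-nullable non-terminal.
Nullable = { 'P' }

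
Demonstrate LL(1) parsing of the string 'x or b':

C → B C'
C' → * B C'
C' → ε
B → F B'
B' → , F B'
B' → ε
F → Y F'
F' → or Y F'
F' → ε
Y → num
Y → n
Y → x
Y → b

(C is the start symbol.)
Stack is shown with the top on the left.

Stack            Input     Action
---------------------------------
C $              x or b $  output C → B C'
B C' $           x or b $  output B → F B'
F B' C' $        x or b $  output F → Y F'
Y F' B' C' $     x or b $  output Y → x
x F' B' C' $     x or b $  match 'x'
F' B' C' $       or b $    output F' → or Y F'
or Y F' B' C' $  or b $    match 'or'
Y F' B' C' $     b $       output Y → b
b F' B' C' $     b $       match 'b'
F' B' C' $       $         output F' → ε
B' C' $          $         output B' → ε
C' $             $         output C' → ε
$                $         accept

The string is accepted.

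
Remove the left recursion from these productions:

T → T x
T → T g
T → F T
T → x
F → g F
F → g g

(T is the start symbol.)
T is directly left-recursive. The standard transformation for
  A → A α₁ | ... | A α_m | β₁ | ... | β_n
is
  A  → β₁ A' | ... | β_n A'
  A' → α₁ A' | ... | α_m A' | ε

T → F T becomes T → F T T'
T → x becomes T → x T'
T → T x becomes T' → x T'
T → T g becomes T' → g T'
Add T' → ε

Productions for other non-terminals are unchanged:
  F → g F
  F → g g

Resulting grammar:
T → F T T'
T → x T'
T' → x T'
T' → g T'
T' → ε
F → g F
F → g g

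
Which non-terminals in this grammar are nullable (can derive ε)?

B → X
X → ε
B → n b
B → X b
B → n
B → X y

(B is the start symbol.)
{ 'B', 'X' }

ε-productions: X → ε
So X is immediately nullable.
B → X: every symbol on the right is nullable, so B is nullable too.
Every non-terminal is now nullable.
Nullable = { 'B', 'X' }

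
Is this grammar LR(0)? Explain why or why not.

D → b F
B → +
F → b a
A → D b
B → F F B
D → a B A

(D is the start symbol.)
Yes, the grammar is LR(0)

A grammar is LR(0) if no state in the canonical LR(0) collection has:
  - both a shift item (dot before a terminal) and a complete item (shift-reduce conflict), or
  - two or more complete items (reduce-reduce conflict; the accept item [D' → D .] counts as a complete item here).

Augment with D' → D and build the canonical LR(0) collection (I0 = CLOSURE({[D' → . D]}), then GOTO on every symbol after a dot until no new states appear). It has 15 states:
  I0: { [D → . a B A], [D → . b F], [D' → . D] }  — shift
  I1: { [D' → D .] }  — accept
  I2: { [B → . +], [B → . F F B], [D → a . B A], [F → . b a] }  — shift
  I3: { [D → b . F], [F → . b a] }  — shift
  I4: { [D → b F .] }  — reduce
  I5: { [F → b . a] }  — shift
  I6: { [F → b a .] }  — reduce
  I7: { [B → + .] }  — reduce
  I8: { [A → . D b], [D → . a B A], [D → . b F], [D → a B . A] }  — shift
  I9: { [B → F . F B], [F → . b a] }  — shift
  I10: { [B → . +], [B → . F F B], [B → F F . B], [F → . b a] }  — shift
  I11: { [B → F F B .] }  — reduce
  I12: { [D → a B A .] }  — reduce
  I13: { [A → D . b] }  — shift
  I14: { [A → D b .] }  — reduce

Every state is either a pure shift/goto state or contains exactly one complete item and nothing to shift — no conflicts. The grammar is LR(0).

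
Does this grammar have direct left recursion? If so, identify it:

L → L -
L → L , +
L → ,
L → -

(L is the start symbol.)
Yes, L is left-recursive

Direct left recursion occurs when N → N α for some non-terminal N (the right-hand side begins with the left-hand side itself).

L → L -: LEFT RECURSIVE (starts with L)
L → L , +: LEFT RECURSIVE (starts with L)
L → ,: starts with ','
L → -: starts with '-'

The grammar has direct left recursion on: L.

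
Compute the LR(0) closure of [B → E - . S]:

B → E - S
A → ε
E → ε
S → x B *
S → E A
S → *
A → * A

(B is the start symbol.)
To compute CLOSURE, for each item [A → α.Bβ] where B is a non-terminal, add [B → .γ] for all productions B → γ; repeat for the newly added items until nothing changes.

Start with: [B → E - . S]
  [B → E - . S] has the dot before S: add [S → . x B *], [S → . E A], [S → . *]
  [S → . E A] has the dot before E: add [E → .]
No further items can be added.

CLOSURE = { [B → E - . S], [E → .], [S → . *], [S → . E A], [S → . x B *] }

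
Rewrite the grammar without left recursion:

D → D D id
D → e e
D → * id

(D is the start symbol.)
D → e e D'
D → * id D'
D' → D id D'
D' → ε

D is directly left-recursive. The standard transformation for
  A → A α₁ | ... | A α_m | β₁ | ... | β_n
is
  A  → β₁ A' | ... | β_n A'
  A' → α₁ A' | ... | α_m A' | ε

D → e e becomes D → e e D'
D → * id becomes D → * id D'
D → D D id becomes D' → D id D'
Add D' → ε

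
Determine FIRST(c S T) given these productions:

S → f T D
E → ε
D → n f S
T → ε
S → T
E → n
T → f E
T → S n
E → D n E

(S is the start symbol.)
{ 'c' }

To compute FIRST(c S T), process the symbols left to right:
Symbol c is a terminal. Add 'c' and stop.
FIRST(c S T) = { 'c' }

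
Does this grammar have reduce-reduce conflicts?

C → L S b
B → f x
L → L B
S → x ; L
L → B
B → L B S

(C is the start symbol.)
Yes — I6: [L → B .] vs [L → L B .]

A reduce-reduce conflict occurs when an LR(0) state has two complete items [A → α .] and [B → β .] — both call for a reduction, and with no lookahead the parser cannot choose between them.

Augment with C' → C and build the canonical LR(0) collection (I0 = CLOSURE({[C' → . C]}), then GOTO on every symbol after a dot until no new states appear). It has 14 states:
  I0: { [B → . L B S], [B → . f x], [C → . L S b], [C' → . C], [L → . B], [L → . L B] }  — shift
  I1: { [L → B .] }  — reduce
  I2: { [C' → C .] }  — accept
  I3: { [B → . L B S], [B → . f x], [B → L . B S], [C → L . S b], [L → . B], [L → . L B], [L → L . B], [S → . x ; L] }  — shift
  I4: { [B → f . x] }  — shift
  I5: { [B → f x .] }  — reduce
  I6: { [B → L B . S], [L → B .], [L → L B .], [S → . x ; L] }  — shift, 2 reduces
  I7: { [B → . L B S], [B → . f x], [B → L . B S], [L → . B], [L → . L B], [L → L . B] }  — shift
  I8: { [C → L S . b] }  — shift
  I9: { [S → x . ; L] }  — shift
  I10: { [B → . L B S], [B → . f x], [L → . B], [L → . L B], [S → x ; . L] }  — shift
  I11: { [B → . L B S], [B → . f x], [B → L . B S], [L → . B], [L → . L B], [L → L . B], [S → x ; L .] }  — shift, reduce
  I12: { [C → L S b .] }  — reduce
  I13: { [B → L B S .] }  — reduce

I6 contains complete items [L → B .], [L → L B .] — reduce-reduce conflict.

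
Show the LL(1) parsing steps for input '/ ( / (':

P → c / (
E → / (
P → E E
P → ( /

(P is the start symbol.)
Stack is shown with the top on the left.

Stack    Input      Action
--------------------------
P $      / ( / ( $  output P → E E
E E $    / ( / ( $  output E → / (
/ ( E $  / ( / ( $  match '/'
( E $    ( / ( $    match '('
E $      / ( $      output E → / (
/ ( $    / ( $      match '/'
( $      ( $        match '('
$        $          accept

The string is accepted.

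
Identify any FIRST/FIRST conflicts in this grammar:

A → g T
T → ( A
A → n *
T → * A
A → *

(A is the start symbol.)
No FIRST/FIRST conflicts.

A FIRST/FIRST conflict occurs when two productions N → α and N → β for the same non-terminal have FIRST(α) ∩ FIRST(β) ≠ ∅ (with ε ∈ FIRST of a nullable right-hand side, so two nullable alternatives also conflict).

Productions for A:
  A → g T: FIRST = { 'g' }
  A → n *: FIRST = { 'n' }
  A → *: FIRST = { '*' }
Productions for T:
  T → ( A: FIRST = { '(' }
  T → * A: FIRST = { '*' }

All alternatives of each non-terminal have pairwise disjoint FIRST sets.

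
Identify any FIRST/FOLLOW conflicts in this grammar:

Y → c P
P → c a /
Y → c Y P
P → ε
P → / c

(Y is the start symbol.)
A FIRST/FOLLOW conflict occurs when a non-terminal N has a nullable alternative N → β (β ⇒* ε) and another alternative N → α with FIRST(α) ∩ FOLLOW(N) ≠ ∅: on such a lookahead the parser cannot decide between expanding α and letting N vanish via β.

Nullable non-terminals: P.

P: nullable alternative(s) P → ε; FOLLOW(P) = { $, '/', 'c' }
  P → c a /: FIRST \ {ε} = { 'c' } — overlaps FOLLOW(P) on { 'c' }: CONFLICT
  P → ε: FIRST \ {ε} = { } — this is the only nullable alternative, skip
  P → / c: FIRST \ {ε} = { '/' } — overlaps FOLLOW(P) on { '/' }: CONFLICT

Y has no nullable alternative, so no FIRST/FOLLOW check is needed there.

So the grammar has 2 FIRST/FOLLOW conflicts (marked CONFLICT above).

Answer: Yes. P → c a '/' with FOLLOW(P) on { 'c' }; P → '/' c with FOLLOW(P) on { '/' }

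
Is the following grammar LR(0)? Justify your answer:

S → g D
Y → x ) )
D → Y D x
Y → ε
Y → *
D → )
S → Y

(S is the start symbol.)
No. Shift-reduce conflict between [Y → .] and [S → . g D]

A grammar is LR(0) if no state in the canonical LR(0) collection has:
  - both a shift item (dot before a terminal) and a complete item (shift-reduce conflict), or
  - two or more complete items (reduce-reduce conflict; the accept item [S' → S .] counts as a complete item here).

Augment with S' → S and build the canonical LR(0) collection (I0 = CLOSURE({[S' → . S]}), then GOTO on every symbol after a dot until no new states appear). It has 13 states:
  I0: { [S → . Y], [S → . g D], [S' → . S], [Y → . *], [Y → . x ) )], [Y → .] }  — shift, reduce
  I1: { [Y → * .] }  — reduce
  I2: { [S' → S .] }  — accept
  I3: { [S → Y .] }  — reduce
  I4: { [D → . )], [D → . Y D x], [S → g . D], [Y → . *], [Y → . x ) )], [Y → .] }  — shift, reduce
  I5: { [Y → x . ) )] }  — shift
  I6: { [Y → x ) . )] }  — shift
  I7: { [Y → x ) ) .] }  — reduce
  I8: { [D → ) .] }  — reduce
  I9: { [S → g D .] }  — reduce
  I10: { [D → . )], [D → . Y D x], [D → Y . D x], [Y → . *], [Y → . x ) )], [Y → .] }  — shift, reduce
  I11: { [D → Y D . x] }  — shift
  I12: { [D → Y D x .] }  — reduce

Conflict in state I0:
  Shift-reduce conflict between [Y → .] and [S → . g D]
So the grammar is NOT LR(0).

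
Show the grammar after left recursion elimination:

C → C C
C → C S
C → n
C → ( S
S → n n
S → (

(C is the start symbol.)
C is directly left-recursive. The standard transformation for
  A → A α₁ | ... | A α_m | β₁ | ... | β_n
is
  A  → β₁ A' | ... | β_n A'
  A' → α₁ A' | ... | α_m A' | ε

C → n becomes C → n C'
C → ( S becomes C → ( S C'
C → C C becomes C' → C C'
C → C S becomes C' → S C'
Add C' → ε

Productions for other non-terminals are unchanged:
  S → n n
  S → (

Resulting grammar:
C → n C'
C → ( S C'
C' → C C'
C' → S C'
C' → ε
S → n n
S → (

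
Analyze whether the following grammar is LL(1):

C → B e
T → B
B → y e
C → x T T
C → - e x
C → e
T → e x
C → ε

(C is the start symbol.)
Yes, the grammar is LL(1).

Relevant sets:
  FIRST(B) = { 'y' }
  FOLLOW(C) = { $ }

For C:
  PREDICT(C → B e) = { 'y' }
  PREDICT(C → x T T) = { 'x' }
  PREDICT(C → '-' e x) = { '-' }
  PREDICT(C → e) = { 'e' }
  PREDICT(C → ε) = { $ }
For T:
  PREDICT(T → B) = { 'y' }
  PREDICT(T → e x) = { 'e' }
B has a single production, so nothing to check there.

All predict sets are disjoint. The grammar IS LL(1).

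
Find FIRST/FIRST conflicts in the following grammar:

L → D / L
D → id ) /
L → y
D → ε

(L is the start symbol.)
No FIRST/FIRST conflicts.

A FIRST/FIRST conflict occurs when two productions N → α and N → β for the same non-terminal have FIRST(α) ∩ FIRST(β) ≠ ∅ (with ε ∈ FIRST of a nullable right-hand side, so two nullable alternatives also conflict).

FIRST sets of the non-terminals at (or reachable through a nullable prefix from) the front of some alternative:
  FIRST(D) = { 'id', ε }

Productions for L:
  L → D / L: FIRST = { '/', 'id' }
  L → y: FIRST = { 'y' }
Productions for D:
  D → id ) /: FIRST = { 'id' }
  D → ε: FIRST = { ε }

All alternatives of each non-terminal have pairwise disjoint FIRST sets.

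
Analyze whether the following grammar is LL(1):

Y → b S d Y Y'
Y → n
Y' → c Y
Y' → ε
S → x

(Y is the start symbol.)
Relevant sets:
  FOLLOW(Y') = { $, 'c' }

For Y:
  PREDICT(Y → b S d Y Y') = { 'b' }
  PREDICT(Y → n) = { 'n' }
For Y':
  PREDICT(Y' → c Y) = { 'c' }
  PREDICT(Y' → ε) = { $, 'c' }
S has a single production, so nothing to check there.

Conflict found: Predict set conflict for Y': { 'c' }
The grammar is NOT LL(1).

Answer: No. Predict set conflict for Y': { 'c' }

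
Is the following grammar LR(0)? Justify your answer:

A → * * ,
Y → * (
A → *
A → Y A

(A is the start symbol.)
Augment with A' → A and build the canonical LR(0) collection (I0 = CLOSURE({[A' → . A]}), then GOTO on every symbol after a dot until no new states appear). It has 8 states:
  I0: { [A → . * * ,], [A → . *], [A → . Y A], [A' → . A], [Y → . * (] }  — shift
  I1: { [A → * . * ,], [A → * .], [Y → * . (] }  — shift, reduce
  I2: { [A' → A .] }  — accept
  I3: { [A → . * * ,], [A → . *], [A → . Y A], [A → Y . A], [Y → . * (] }  — shift
  I4: { [A → Y A .] }  — reduce
  I5: { [Y → * ( .] }  — reduce
  I6: { [A → * * . ,] }  — shift
  I7: { [A → * * , .] }  — reduce

Conflict in state I1:
  Shift-reduce conflict between [A → * .] and [A → * . * ,]
So the grammar is NOT LR(0).

Answer: No. Shift-reduce conflict between [A → * .] and [A → * . * ,]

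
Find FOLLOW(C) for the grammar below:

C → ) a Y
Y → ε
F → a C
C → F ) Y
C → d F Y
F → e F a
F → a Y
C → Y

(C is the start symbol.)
{ $, ')', 'a' }

C is the start symbol, so $ ∈ FOLLOW(C).
In F → a C: C is at the end, add FOLLOW(F)

The FOLLOW sets referred to above (computed the same way, to a fixed point):
  FOLLOW(F) = { $, ')', 'a' }

Taking the union: FOLLOW(C) = { $, ')', 'a' }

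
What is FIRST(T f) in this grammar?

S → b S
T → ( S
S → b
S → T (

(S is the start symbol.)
{ '(' }

FIRST sets of the non-terminals involved (from the grammar, by fixed-point iteration):
  FIRST(T) = { '(' }

To compute FIRST(T f), process the symbols left to right:
Symbol T is a non-terminal. Add FIRST(T) \ {ε} = { '(' }
T is not nullable (ε ∉ FIRST(T)), so stop here.
FIRST(T f) = { '(' }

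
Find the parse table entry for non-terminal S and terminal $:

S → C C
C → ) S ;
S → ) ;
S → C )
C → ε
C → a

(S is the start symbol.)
S → C C

To find M[S, $], we find productions for S where $ is in the predict set (PREDICT(N → α) = (FIRST(α) \ {ε}) ∪ (FOLLOW(N) if α ⇒* ε)).

Relevant sets:
  FIRST(C) = { ')', 'a', ε }
  FOLLOW(S) = { $, ';' }

S → C C: PREDICT = { $, ')', ';', 'a' }
  $ is in predict set, so this production goes in M[S, $]
S → ) ;: PREDICT = { ')' }
S → C ): PREDICT = { ')', 'a' }

M[S, $] = S → C C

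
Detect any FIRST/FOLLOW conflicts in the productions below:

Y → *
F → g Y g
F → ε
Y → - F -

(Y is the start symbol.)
Nullable non-terminals: F.

F: nullable alternative(s) F → ε; FOLLOW(F) = { '-' }
  F → g Y g: FIRST \ {ε} = { 'g' } — disjoint from FOLLOW(F)
  F → ε: FIRST \ {ε} = { } — this is the only nullable alternative, skip

Y has no nullable alternative, so no FIRST/FOLLOW check is needed there.

No FIRST/FOLLOW conflicts found.

Answer: No FIRST/FOLLOW conflicts.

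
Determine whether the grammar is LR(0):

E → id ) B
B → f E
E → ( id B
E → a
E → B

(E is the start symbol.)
Yes, the grammar is LR(0)

A grammar is LR(0) if no state in the canonical LR(0) collection has:
  - both a shift item (dot before a terminal) and a complete item (shift-reduce conflict), or
  - two or more complete items (reduce-reduce conflict; the accept item [E' → E .] counts as a complete item here).

Augment with E' → E and build the canonical LR(0) collection (I0 = CLOSURE({[E' → . E]}), then GOTO on every symbol after a dot until no new states appear). It has 12 states:
  I0: { [B → . f E], [E → . ( id B], [E → . B], [E → . a], [E → . id ) B], [E' → . E] }  — shift
  I1: { [E → ( . id B] }  — shift
  I2: { [E → B .] }  — reduce
  I3: { [E' → E .] }  — accept
  I4: { [E → a .] }  — reduce
  I5: { [B → . f E], [B → f . E], [E → . ( id B], [E → . B], [E → . a], [E → . id ) B] }  — shift
  I6: { [E → id . ) B] }  — shift
  I7: { [B → . f E], [E → id ) . B] }  — shift
  I8: { [E → id ) B .] }  — reduce
  I9: { [B → f E .] }  — reduce
  I10: { [B → . f E], [E → ( id . B] }  — shift
  I11: { [E → ( id B .] }  — reduce

Every state is either a pure shift/goto state or contains exactly one complete item and nothing to shift — no conflicts. The grammar is LR(0).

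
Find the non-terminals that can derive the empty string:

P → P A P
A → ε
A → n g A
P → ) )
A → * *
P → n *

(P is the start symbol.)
{ 'A' }

A non-terminal is nullable if it can derive ε (the empty string): either it has an ε-production, or it has a production whose right-hand side consists entirely of nullable non-terminals.

ε-productions: A → ε
So A is immediately nullable.
No further non-terminal can be added: every production for the remaining non-terminals contains a terminal or a non-nullable non-terminal.
Nullable = { 'A' }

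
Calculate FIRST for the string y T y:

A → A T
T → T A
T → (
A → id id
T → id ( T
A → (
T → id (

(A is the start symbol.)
To compute FIRST(y T y), process the symbols left to right:
Symbol y is a terminal. Add 'y' and stop.
FIRST(y T y) = { 'y' }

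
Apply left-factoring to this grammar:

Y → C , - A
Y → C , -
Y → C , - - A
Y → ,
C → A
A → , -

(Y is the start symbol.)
Y → C , - Y'
Y' → A
Y' → ε
Y' → - A
Y → ,
C → A
A → , -

Left-factoring transforms A → αβ₁ | αβ₂ into A → αA' and A' → β₁ | β₂
(α is the longest common prefix among the alternatives). Repeat until
no nonterminal has two alternatives with a common prefix.

Round 1: Y has alternatives sharing prefix 'C , -'. Introduce Y': Y → C , - Y'
  Add: Y' → A
  Add: Y' → ε
  Add: Y' → - A

No remaining common prefixes — done.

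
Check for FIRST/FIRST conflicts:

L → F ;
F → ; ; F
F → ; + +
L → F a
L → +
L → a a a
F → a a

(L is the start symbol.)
Yes. L → F ';' / L → F a on { ';', 'a' }; L → F ';' / L → a a a on { 'a' }; L → F a / L → a a a on { 'a' }; F → ';' ';' F / F → ';' '+' '+' on { ';' }

A FIRST/FIRST conflict occurs when two productions N → α and N → β for the same non-terminal have FIRST(α) ∩ FIRST(β) ≠ ∅ (with ε ∈ FIRST of a nullable right-hand side, so two nullable alternatives also conflict).

FIRST sets of the non-terminals at (or reachable through a nullable prefix from) the front of some alternative:
  FIRST(F) = { ';', 'a' }

Productions for L:
  L → F ;: FIRST = { ';', 'a' }
  L → F a: FIRST = { ';', 'a' }
  L → +: FIRST = { '+' }
  L → a a a: FIRST = { 'a' }
Productions for F:
  F → ; ; F: FIRST = { ';' }
  F → ; + +: FIRST = { ';' }
  F → a a: FIRST = { 'a' }

Conflict for L: L → F ; and L → F a
  Overlap: { ';', 'a' }
Conflict for L: L → F ; and L → a a a
  Overlap: { 'a' }
Conflict for L: L → F a and L → a a a
  Overlap: { 'a' }
Conflict for F: F → ; ; F and F → ; + +
  Overlap: { ';' }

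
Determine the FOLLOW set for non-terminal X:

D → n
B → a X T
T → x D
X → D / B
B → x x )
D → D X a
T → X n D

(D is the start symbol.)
In B → a X T: X is followed by T, add FIRST(T) \ {ε} = { 'n', 'x' }
In D → D X a: X is followed by a, add FIRST(a) \ {ε} = { 'a' }
In T → X n D: X is followed by n D, add FIRST(n D) \ {ε} = { 'n' }

Taking the union: FOLLOW(X) = { 'a', 'n', 'x' }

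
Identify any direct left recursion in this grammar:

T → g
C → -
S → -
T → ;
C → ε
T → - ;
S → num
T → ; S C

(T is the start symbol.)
No direct left recursion

Direct left recursion occurs when N → N α for some non-terminal N (the right-hand side begins with the left-hand side itself).

T → g: starts with g
C → -: starts with '-'
S → -: starts with '-'
T → ;: starts with ';'
C → ε: starts with ε
T → - ;: starts with '-'
S → num: starts with num
T → ; S C: starts with ';'

No direct left recursion found.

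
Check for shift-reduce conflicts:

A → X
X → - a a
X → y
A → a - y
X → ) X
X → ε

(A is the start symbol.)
Yes — I0: [X → .] vs [A → . a - y]; I1: [X → .] vs [X → . ) X]

Augment with A' → A and build the canonical LR(0) collection (I0 = CLOSURE({[A' → . A]}), then GOTO on every symbol after a dot until no new states appear). It has 12 states:
  I0: { [A → . X], [A → . a - y], [A' → . A], [X → . ) X], [X → . - a a], [X → . y], [X → .] }  — shift, reduce
  I1: { [X → ) . X], [X → . ) X], [X → . - a a], [X → . y], [X → .] }  — shift, reduce
  I2: { [X → - . a a] }  — shift
  I3: { [A' → A .] }  — accept
  I4: { [A → X .] }  — reduce
  I5: { [A → a . - y] }  — shift
  I6: { [X → y .] }  — reduce
  I7: { [A → a - . y] }  — shift
  I8: { [A → a - y .] }  — reduce
  I9: { [X → - a . a] }  — shift
  I10: { [X → - a a .] }  — reduce
  I11: { [X → ) X .] }  — reduce

I0 contains reduce item [X → .] and shift items [A → . a - y], [X → . ) X], [X → . - a a], [X → . y] — shift-reduce conflict.
I1 contains reduce item [X → .] and shift items [X → . ) X], [X → . - a a], [X → . y] — shift-reduce conflict.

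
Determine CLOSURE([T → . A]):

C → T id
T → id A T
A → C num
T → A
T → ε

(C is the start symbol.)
To compute CLOSURE, for each item [A → α.Bβ] where B is a non-terminal, add [B → .γ] for all productions B → γ; repeat for the newly added items until nothing changes.

Start with: [T → . A]
  [T → . A] has the dot before A: add [A → . C num]
  [A → . C num] has the dot before C: add [C → . T id]
  [C → . T id] has the dot before T: add [T → . id A T], [T → .]
No further items can be added.

CLOSURE = { [A → . C num], [C → . T id], [T → . A], [T → . id A T], [T → .] }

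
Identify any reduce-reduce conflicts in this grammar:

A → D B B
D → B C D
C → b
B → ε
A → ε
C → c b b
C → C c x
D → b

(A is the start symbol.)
A reduce-reduce conflict occurs when an LR(0) state has two complete items [A → α .] and [B → β .] — both call for a reduction, and with no lookahead the parser cannot choose between them.

Augment with A' → A and build the canonical LR(0) collection (I0 = CLOSURE({[A' → . A]}), then GOTO on every symbol after a dot until no new states appear). It has 15 states:
  I0: { [A → . D B B], [A → .], [A' → . A], [B → .], [D → . B C D], [D → . b] }  — shift, 2 reduces
  I1: { [A' → A .] }  — accept
  I2: { [C → . C c x], [C → . b], [C → . c b b], [D → B . C D] }  — shift
  I3: { [A → D . B B], [B → .] }  — reduce
  I4: { [D → b .] }  — reduce
  I5: { [A → D B . B], [B → .] }  — reduce
  I6: { [A → D B B .] }  — reduce
  I7: { [B → .], [C → C . c x], [D → . B C D], [D → . b], [D → B C . D] }  — shift, reduce
  I8: { [C → b .] }  — reduce
  I9: { [C → c . b b] }  — shift
  I10: { [C → c b . b] }  — shift
  I11: { [C → c b b .] }  — reduce
  I12: { [D → B C D .] }  — reduce
  I13: { [C → C c . x] }  — shift
  I14: { [C → C c x .] }  — reduce

I0 contains complete items [A → .], [B → .] — reduce-reduce conflict.

Answer: Yes — I0: [A → .] vs [B → .]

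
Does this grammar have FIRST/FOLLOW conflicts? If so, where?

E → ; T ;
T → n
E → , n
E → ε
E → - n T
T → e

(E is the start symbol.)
A FIRST/FOLLOW conflict occurs when a non-terminal N has a nullable alternative N → β (β ⇒* ε) and another alternative N → α with FIRST(α) ∩ FOLLOW(N) ≠ ∅: on such a lookahead the parser cannot decide between expanding α and letting N vanish via β.

Nullable non-terminals: E.

E: nullable alternative(s) E → ε; FOLLOW(E) = { $ }
  E → ; T ;: FIRST \ {ε} = { ';' } — disjoint from FOLLOW(E)
  E → , n: FIRST \ {ε} = { ',' } — disjoint from FOLLOW(E)
  E → ε: FIRST \ {ε} = { } — this is the only nullable alternative, skip
  E → - n T: FIRST \ {ε} = { '-' } — disjoint from FOLLOW(E)

T has no nullable alternative, so no FIRST/FOLLOW check is needed there.

No FIRST/FOLLOW conflicts found.

Answer: No FIRST/FOLLOW conflicts.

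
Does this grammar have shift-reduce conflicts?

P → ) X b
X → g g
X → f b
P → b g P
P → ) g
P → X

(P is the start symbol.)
A shift-reduce conflict occurs when an LR(0) state has both:
  - a complete (reduce) item [A → α .] (dot at the end), and
  - a shift item [B → β . c γ] (dot before a terminal).

Augment with P' → P and build the canonical LR(0) collection (I0 = CLOSURE({[P' → . P]}), then GOTO on every symbol after a dot until no new states appear). It has 14 states:
  I0: { [P → . ) X b], [P → . ) g], [P → . X], [P → . b g P], [P' → . P], [X → . f b], [X → . g g] }  — shift
  I1: { [P → ) . X b], [P → ) . g], [X → . f b], [X → . g g] }  — shift
  I2: { [P' → P .] }  — accept
  I3: { [P → X .] }  — reduce
  I4: { [P → b . g P] }  — shift
  I5: { [X → f . b] }  — shift
  I6: { [X → g . g] }  — shift
  I7: { [X → g g .] }  — reduce
  I8: { [X → f b .] }  — reduce
  I9: { [P → . ) X b], [P → . ) g], [P → . X], [P → . b g P], [P → b g . P], [X → . f b], [X → . g g] }  — shift
  I10: { [P → b g P .] }  — reduce
  I11: { [P → ) X . b] }  — shift
  I12: { [P → ) g .], [X → g . g] }  — shift, reduce
  I13: { [P → ) X b .] }  — reduce

I12 contains reduce item [P → ) g .] and shift item [X → g . g] — shift-reduce conflict.

Answer: Yes — I12: [P → ) g .] vs [X → g . g]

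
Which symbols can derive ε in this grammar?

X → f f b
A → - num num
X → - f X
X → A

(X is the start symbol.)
A non-terminal is nullable if it can derive ε (the empty string): either it has an ε-production, or it has a production whose right-hand side consists entirely of nullable non-terminals.

There are no ε-productions, so no non-terminal can derive ε.
No non-terminals are nullable.

Answer: None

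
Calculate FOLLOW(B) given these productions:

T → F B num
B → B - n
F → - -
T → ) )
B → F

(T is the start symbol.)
In T → F B num: B is followed by num, add FIRST(num) \ {ε} = { 'num' }
In B → B - n: B is followed by '-' n, add FIRST('-' n) \ {ε} = { '-' }

Taking the union: FOLLOW(B) = { '-', 'num' }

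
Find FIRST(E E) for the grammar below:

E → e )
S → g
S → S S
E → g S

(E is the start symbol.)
FIRST sets of the non-terminals involved (from the grammar, by fixed-point iteration):
  FIRST(E) = { 'e', 'g' }

To compute FIRST(E E), process the symbols left to right:
Symbol E is a non-terminal. Add FIRST(E) \ {ε} = { 'e', 'g' }
E is not nullable (ε ∉ FIRST(E)), so stop here.
FIRST(E E) = { 'e', 'g' }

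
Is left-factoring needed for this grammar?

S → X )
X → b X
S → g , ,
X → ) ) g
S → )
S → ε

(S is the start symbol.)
Left-factoring is needed when two productions for the same non-terminal
share a common prefix on the right-hand side.

Productions for S:
  S → X )
  S → g , ,
  S → )
  S → ε
Productions for X:
  X → b X
  X → ) ) g

No common prefixes found.

Answer: No, left-factoring is not needed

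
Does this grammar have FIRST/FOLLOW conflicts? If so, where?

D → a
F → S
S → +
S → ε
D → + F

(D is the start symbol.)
No FIRST/FOLLOW conflicts.

A FIRST/FOLLOW conflict occurs when a non-terminal N has a nullable alternative N → β (β ⇒* ε) and another alternative N → α with FIRST(α) ∩ FOLLOW(N) ≠ ∅: on such a lookahead the parser cannot decide between expanding α and letting N vanish via β.

Nullable non-terminals: F, S.
F has a nullable alternative but only one production, so nothing to check.

S: nullable alternative(s) S → ε; FOLLOW(S) = { $ }
  S → +: FIRST \ {ε} = { '+' } — disjoint from FOLLOW(S)
  S → ε: FIRST \ {ε} = { } — this is the only nullable alternative, skip

D has no nullable alternative, so no FIRST/FOLLOW check is needed there.

No FIRST/FOLLOW conflicts found.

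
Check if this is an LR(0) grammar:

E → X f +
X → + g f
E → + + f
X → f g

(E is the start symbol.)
Yes, the grammar is LR(0)

A grammar is LR(0) if no state in the canonical LR(0) collection has:
  - both a shift item (dot before a terminal) and a complete item (shift-reduce conflict), or
  - two or more complete items (reduce-reduce conflict; the accept item [E' → E .] counts as a complete item here).

Augment with E' → E and build the canonical LR(0) collection (I0 = CLOSURE({[E' → . E]}), then GOTO on every symbol after a dot until no new states appear). It has 12 states:
  I0: { [E → . + + f], [E → . X f +], [E' → . E], [X → . + g f], [X → . f g] }  — shift
  I1: { [E → + . + f], [X → + . g f] }  — shift
  I2: { [E' → E .] }  — accept
  I3: { [E → X . f +] }  — shift
  I4: { [X → f . g] }  — shift
  I5: { [X → f g .] }  — reduce
  I6: { [E → X f . +] }  — shift
  I7: { [E → X f + .] }  — reduce
  I8: { [E → + + . f] }  — shift
  I9: { [X → + g . f] }  — shift
  I10: { [X → + g f .] }  — reduce
  I11: { [E → + + f .] }  — reduce

Every state is either a pure shift/goto state or contains exactly one complete item and nothing to shift — no conflicts. The grammar is LR(0).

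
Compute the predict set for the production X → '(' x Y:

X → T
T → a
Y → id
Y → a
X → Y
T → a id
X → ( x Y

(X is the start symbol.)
PREDICT(X → '(' x Y) = (FIRST(RHS) \ {ε}) ∪ (FOLLOW(X) if ε ∈ FIRST(RHS), i.e. RHS ⇒* ε)
FIRST('(' x Y) = { '(' }
ε ∉ FIRST('(' x Y), so FOLLOW(X) is not added.
PREDICT(X → '(' x Y) = { '(' }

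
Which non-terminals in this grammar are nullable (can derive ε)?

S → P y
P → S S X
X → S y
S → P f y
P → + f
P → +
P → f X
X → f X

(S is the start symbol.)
A non-terminal is nullable if it can derive ε (the empty string): either it has an ε-production, or it has a production whose right-hand side consists entirely of nullable non-terminals.

There are no ε-productions, so no non-terminal can derive ε.
No non-terminals are nullable.

Answer: None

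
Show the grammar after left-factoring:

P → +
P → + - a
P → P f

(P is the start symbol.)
Left-factoring transforms A → αβ₁ | αβ₂ into A → αA' and A' → β₁ | β₂
(α is the longest common prefix among the alternatives). Repeat until
no nonterminal has two alternatives with a common prefix.

Round 1: P has alternatives sharing prefix '+'. Introduce P': P → + P'
  Add: P' → ε
  Add: P' → - a

No remaining common prefixes — done.

Resulting grammar:
P → + P'
P' → ε
P' → - a
P → P f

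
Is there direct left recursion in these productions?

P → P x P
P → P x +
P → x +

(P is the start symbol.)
Yes, P is left-recursive

P → P x P: LEFT RECURSIVE (starts with P)
P → P x +: LEFT RECURSIVE (starts with P)
P → x +: starts with x

The grammar has direct left recursion on: P.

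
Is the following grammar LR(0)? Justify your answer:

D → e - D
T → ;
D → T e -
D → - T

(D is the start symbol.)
A grammar is LR(0) if no state in the canonical LR(0) collection has:
  - both a shift item (dot before a terminal) and a complete item (shift-reduce conflict), or
  - two or more complete items (reduce-reduce conflict; the accept item [D' → D .] counts as a complete item here).

Augment with D' → D and build the canonical LR(0) collection (I0 = CLOSURE({[D' → . D]}), then GOTO on every symbol after a dot until no new states appear). It has 11 states:
  I0: { [D → . - T], [D → . T e -], [D → . e - D], [D' → . D], [T → . ;] }  — shift
  I1: { [D → - . T], [T → . ;] }  — shift
  I2: { [T → ; .] }  — reduce
  I3: { [D' → D .] }  — accept
  I4: { [D → T . e -] }  — shift
  I5: { [D → e . - D] }  — shift
  I6: { [D → . - T], [D → . T e -], [D → . e - D], [D → e - . D], [T → . ;] }  — shift
  I7: { [D → e - D .] }  — reduce
  I8: { [D → T e . -] }  — shift
  I9: { [D → T e - .] }  — reduce
  I10: { [D → - T .] }  — reduce

Every state is either a pure shift/goto state or contains exactly one complete item and nothing to shift — no conflicts. The grammar is LR(0).

Answer: Yes, the grammar is LR(0)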